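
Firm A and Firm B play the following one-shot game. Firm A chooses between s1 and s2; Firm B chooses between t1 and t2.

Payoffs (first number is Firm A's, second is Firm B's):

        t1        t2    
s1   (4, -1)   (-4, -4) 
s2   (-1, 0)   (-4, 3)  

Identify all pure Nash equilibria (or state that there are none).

(s1, t1): Firm A gets 4 ≥ -1 from s2, and Firm B gets -1 ≥ -4 from t2 — Nash equilibrium.
(s1, t2): Firm B prefers t1 (-1 > -4) — not an equilibrium.
(s2, t1): Firm A prefers s1 (4 > -1); Firm B prefers t2 (3 > 0) — not an equilibrium.
(s2, t2): Firm A gets -4 ≥ -4 from s1, and Firm B gets 3 ≥ 0 from t1 — Nash equilibrium.

(s1, t1) and (s2, t2)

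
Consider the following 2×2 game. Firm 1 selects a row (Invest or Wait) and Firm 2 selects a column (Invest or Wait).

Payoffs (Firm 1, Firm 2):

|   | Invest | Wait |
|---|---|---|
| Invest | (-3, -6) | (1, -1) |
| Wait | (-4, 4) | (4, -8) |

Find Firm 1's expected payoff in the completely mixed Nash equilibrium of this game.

First find q, the probability Firm 2 plays Invest, from Firm 1's indifference between Invest and Wait: −3q + (1−q) = −4q + 4(1−q), giving q = 3/4.
Since Firm 1 is indifferent in equilibrium, Firm 1's expected payoff equals the payoff from either row against (3/4, 1/4). Using Invest: −3(3/4) + (1/4) = -2.

-2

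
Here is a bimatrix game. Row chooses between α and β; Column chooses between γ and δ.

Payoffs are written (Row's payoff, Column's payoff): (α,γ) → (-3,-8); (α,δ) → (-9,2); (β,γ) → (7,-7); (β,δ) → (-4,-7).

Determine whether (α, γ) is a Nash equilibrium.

At (α, γ), Row earns -3; switching to β would give 7, so Row would deviate.
Column earns -8; switching to δ would give 2, so Column would deviate.
Since at least one player can profitably deviate, this is not a Nash equilibrium.

No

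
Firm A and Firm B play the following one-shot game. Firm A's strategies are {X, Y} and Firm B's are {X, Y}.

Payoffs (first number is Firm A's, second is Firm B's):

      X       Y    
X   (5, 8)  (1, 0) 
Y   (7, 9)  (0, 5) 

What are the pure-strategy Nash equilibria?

(X, X): Firm A prefers Y (7 > 5) — not an equilibrium.
(X, Y): Firm B prefers X (8 > 0) — not an equilibrium.
(Y, X): Firm A gets 7 ≥ 5 from X, and Firm B gets 9 ≥ 5 from Y — Nash equilibrium.
(Y, Y): Firm A prefers X (1 > 0); Firm B prefers X (9 > 5) — not an equilibrium.

(Y, X)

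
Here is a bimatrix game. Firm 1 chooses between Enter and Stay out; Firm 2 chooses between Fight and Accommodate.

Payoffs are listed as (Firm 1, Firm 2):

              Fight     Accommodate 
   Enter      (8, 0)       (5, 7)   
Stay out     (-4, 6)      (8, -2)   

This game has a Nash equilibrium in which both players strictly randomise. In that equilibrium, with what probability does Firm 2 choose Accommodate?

4/5

Let y be the probability that Firm 2 plays Fight. In a completely mixed equilibrium, Firm 1 must be indifferent between Enter and Stay out.
Firm 1's expected payoff from Enter is 8y + 5(1−y); from Stay out it is −4y + 8(1−y).
Setting these equal: 3y + 5 = −12y + 8, so y = 1/5.
Therefore Firm 2 plays Accommodate with probability 1 − 1/5 = 4/5.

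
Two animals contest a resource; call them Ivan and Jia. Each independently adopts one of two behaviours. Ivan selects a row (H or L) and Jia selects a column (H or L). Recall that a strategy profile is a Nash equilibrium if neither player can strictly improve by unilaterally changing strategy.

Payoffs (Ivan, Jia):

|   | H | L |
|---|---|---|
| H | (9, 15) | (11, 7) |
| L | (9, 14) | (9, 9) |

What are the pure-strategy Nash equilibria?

(H, H) and (L, H)

(H, H): Ivan gets 9 ≥ 9 from L, and Jia gets 15 ≥ 7 from L — Nash equilibrium.
(H, L): Jia prefers H (15 > 7) — not an equilibrium.
(L, H): Ivan gets 9 ≥ 9 from H, and Jia gets 14 ≥ 9 from L — Nash equilibrium.
(L, L): Ivan prefers H (11 > 9); Jia prefers H (14 > 9) — not an equilibrium.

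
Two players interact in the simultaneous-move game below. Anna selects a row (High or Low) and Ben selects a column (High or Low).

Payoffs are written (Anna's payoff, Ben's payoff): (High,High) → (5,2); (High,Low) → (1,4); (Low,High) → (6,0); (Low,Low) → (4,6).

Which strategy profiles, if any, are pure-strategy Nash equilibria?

(Low, Low)

(High, High): Anna prefers Low (6 > 5); Ben prefers Low (4 > 2) — not an equilibrium.
(High, Low): Anna prefers Low (4 > 1) — not an equilibrium.
(Low, High): Ben prefers Low (6 > 0) — not an equilibrium.
(Low, Low): Anna gets 4 ≥ 1 from High, and Ben gets 6 ≥ 0 from High — Nash equilibrium.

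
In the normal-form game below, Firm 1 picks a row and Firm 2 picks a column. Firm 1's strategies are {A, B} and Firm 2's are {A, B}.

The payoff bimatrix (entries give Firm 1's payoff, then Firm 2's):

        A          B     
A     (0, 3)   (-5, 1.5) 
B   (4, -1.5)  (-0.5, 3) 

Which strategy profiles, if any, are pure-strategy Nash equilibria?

(B, B)

(A, A): Firm 1 prefers B (4 > 0) — not an equilibrium.
(A, B): Firm 1 prefers B (-0.5 > -5); Firm 2 prefers A (3 > 1.5) — not an equilibrium.
(B, A): Firm 2 prefers B (3 > -1.5) — not an equilibrium.
(B, B): Firm 1 gets -0.5 ≥ -5 from A, and Firm 2 gets 3 ≥ -1.5 from A — Nash equilibrium.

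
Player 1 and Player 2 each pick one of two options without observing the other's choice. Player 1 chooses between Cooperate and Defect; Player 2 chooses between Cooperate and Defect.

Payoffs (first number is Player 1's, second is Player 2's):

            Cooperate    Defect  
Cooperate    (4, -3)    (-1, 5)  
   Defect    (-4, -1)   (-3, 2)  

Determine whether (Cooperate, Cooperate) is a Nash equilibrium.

At (Cooperate, Cooperate), Player 1 earns 4; switching to Defect would give -4, so Player 1 has no profitable deviation.
Player 2 earns -3; switching to Defect would give 5, so Player 2 would deviate.
Since at least one player can profitably deviate, this is not a Nash equilibrium.

No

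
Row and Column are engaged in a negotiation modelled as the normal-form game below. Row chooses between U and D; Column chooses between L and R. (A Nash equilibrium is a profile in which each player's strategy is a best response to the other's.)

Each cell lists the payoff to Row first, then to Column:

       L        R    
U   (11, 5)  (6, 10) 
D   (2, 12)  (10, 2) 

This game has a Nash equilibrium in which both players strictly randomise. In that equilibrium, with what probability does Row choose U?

2/3

Let p be the probability that Row plays U. In a completely mixed equilibrium, Column must be indifferent between L and R.
Column's expected payoff from L is 5p + 12(1−p); from R it is 10p + 2(1−p).
Setting these equal: −7p + 12 = 8p + 2, so p = 2/3.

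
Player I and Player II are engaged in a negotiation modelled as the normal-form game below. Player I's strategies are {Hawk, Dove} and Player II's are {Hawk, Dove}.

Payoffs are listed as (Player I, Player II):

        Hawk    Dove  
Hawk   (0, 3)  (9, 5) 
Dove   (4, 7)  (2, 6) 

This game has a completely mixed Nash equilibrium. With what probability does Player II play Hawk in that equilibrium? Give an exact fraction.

7/11

Let q be the probability that Player II plays Hawk. In a completely mixed equilibrium, Player I must be indifferent between Hawk and Dove.
Player I's expected payoff from Hawk is 9(1−q); from Dove it is 4q + 2(1−q).
Setting these equal: −9q + 9 = 2q + 2, so q = 7/11.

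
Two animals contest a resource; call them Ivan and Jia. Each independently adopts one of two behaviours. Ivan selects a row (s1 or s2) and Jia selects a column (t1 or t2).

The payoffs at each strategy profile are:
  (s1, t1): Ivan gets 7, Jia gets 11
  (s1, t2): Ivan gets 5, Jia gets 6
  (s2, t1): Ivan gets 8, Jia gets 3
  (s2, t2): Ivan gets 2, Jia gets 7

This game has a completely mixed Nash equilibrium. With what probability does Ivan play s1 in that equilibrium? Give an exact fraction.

4/9

Let x be the probability that Ivan plays s1. In a completely mixed equilibrium, Jia must be indifferent between t1 and t2.
Jia's expected payoff from t1 is 11x + 3(1−x); from t2 it is 6x + 7(1−x).
Setting these equal: 8x + 3 = −x + 7, so x = 4/9.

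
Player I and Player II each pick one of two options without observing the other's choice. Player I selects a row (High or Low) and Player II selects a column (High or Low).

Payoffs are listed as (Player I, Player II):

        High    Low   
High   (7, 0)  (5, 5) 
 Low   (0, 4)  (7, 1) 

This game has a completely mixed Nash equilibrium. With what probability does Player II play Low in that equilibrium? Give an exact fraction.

7/9

Let c be the probability that Player II plays High. In a completely mixed equilibrium, Player I must be indifferent between High and Low.
Player I's expected payoff from High is 7c + 5(1−c); from Low it is 7(1−c).
Setting these equal: 2c + 5 = −7c + 7, so c = 2/9.
Therefore Player II plays Low with probability 1 − 2/9 = 7/9.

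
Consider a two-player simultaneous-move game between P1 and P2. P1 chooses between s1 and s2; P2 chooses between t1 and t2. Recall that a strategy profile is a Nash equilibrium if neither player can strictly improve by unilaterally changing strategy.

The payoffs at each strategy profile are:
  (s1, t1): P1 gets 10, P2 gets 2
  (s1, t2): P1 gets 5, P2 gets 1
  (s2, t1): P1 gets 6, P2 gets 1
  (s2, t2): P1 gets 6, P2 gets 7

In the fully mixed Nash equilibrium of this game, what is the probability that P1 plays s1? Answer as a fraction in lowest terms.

Let p be the probability that P1 plays s1. In a completely mixed equilibrium, P2 must be indifferent between t1 and t2.
P2's expected payoff from t1 is 2p + (1−p); from t2 it is p + 7(1−p).
Setting these equal: p + 1 = −6p + 7, so p = 6/7.

6/7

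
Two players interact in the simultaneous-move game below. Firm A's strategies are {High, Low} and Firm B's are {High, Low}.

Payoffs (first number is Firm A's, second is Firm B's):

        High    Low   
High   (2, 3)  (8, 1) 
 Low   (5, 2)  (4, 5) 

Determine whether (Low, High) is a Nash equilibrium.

At (Low, High), Firm A earns 5; switching to High would give 2, so Firm A has no profitable deviation.
Firm B earns 2; switching to Low would give 5, so Firm B would deviate.
Since at least one player can profitably deviate, this is not a Nash equilibrium.

No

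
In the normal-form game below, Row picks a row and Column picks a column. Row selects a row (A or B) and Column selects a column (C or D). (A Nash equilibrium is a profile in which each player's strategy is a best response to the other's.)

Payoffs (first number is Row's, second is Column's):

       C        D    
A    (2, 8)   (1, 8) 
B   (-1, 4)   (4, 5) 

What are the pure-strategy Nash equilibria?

(A, C) and (B, D)

(A, C): Row gets 2 ≥ -1 from B, and Column gets 8 ≥ 8 from D — Nash equilibrium.
(A, D): Row prefers B (4 > 1) — not an equilibrium.
(B, C): Row prefers A (2 > -1); Column prefers D (5 > 4) — not an equilibrium.
(B, D): Row gets 4 ≥ 1 from A, and Column gets 5 ≥ 4 from C — Nash equilibrium.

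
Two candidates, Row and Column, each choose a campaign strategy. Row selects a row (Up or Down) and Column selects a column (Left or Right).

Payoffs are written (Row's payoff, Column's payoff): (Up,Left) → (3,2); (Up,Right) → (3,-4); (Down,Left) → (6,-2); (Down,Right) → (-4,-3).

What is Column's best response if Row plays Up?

Left

Against Up, Column earns 2 from Left and -4 from Right.
So Left is the best response.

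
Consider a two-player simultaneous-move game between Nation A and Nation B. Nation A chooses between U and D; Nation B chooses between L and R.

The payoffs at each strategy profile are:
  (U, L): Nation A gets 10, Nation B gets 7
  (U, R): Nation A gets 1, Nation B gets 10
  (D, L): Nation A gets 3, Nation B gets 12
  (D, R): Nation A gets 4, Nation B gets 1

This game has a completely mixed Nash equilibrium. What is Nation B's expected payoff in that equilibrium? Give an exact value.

113/14

First find x, the probability Nation A plays U, from Nation B's indifference between L and R: 7x + 12(1−x) = 10x + (1−x), giving x = 11/14.
Since Nation B is indifferent in equilibrium, Nation B's expected payoff equals the payoff from either column against (11/14, 3/14). Using L: 7(11/14) + 12(3/14) = 113/14.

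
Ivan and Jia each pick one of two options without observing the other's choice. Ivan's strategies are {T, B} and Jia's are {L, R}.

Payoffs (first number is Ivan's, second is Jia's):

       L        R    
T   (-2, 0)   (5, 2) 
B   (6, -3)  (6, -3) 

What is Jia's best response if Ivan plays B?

Against B, Jia earns -3 from L and -3 from R.
So either strategy is a best response.

either — both L and R are best responses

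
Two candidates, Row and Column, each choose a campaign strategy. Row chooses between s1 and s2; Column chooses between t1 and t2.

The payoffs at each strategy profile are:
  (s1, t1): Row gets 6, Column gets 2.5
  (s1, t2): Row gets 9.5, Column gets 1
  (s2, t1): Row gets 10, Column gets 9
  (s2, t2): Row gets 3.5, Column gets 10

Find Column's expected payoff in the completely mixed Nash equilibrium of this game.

32/5

First find p, the probability Row plays s1, from Column's indifference between t1 and t2: 2.5p + 9(1−p) = p + 10(1−p), giving p = 2/5.
Since Column is indifferent in equilibrium, Column's expected payoff equals the payoff from either column against (2/5, 3/5). Using t1: 2.5(2/5) + 9(3/5) = 32/5.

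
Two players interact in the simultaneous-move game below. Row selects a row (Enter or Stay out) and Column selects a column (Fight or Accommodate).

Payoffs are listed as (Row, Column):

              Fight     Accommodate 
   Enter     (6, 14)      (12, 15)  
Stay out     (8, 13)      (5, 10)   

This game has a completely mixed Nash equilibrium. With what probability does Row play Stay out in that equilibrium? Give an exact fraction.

Let r be the probability that Row plays Enter. In a completely mixed equilibrium, Column must be indifferent between Fight and Accommodate.
Column's expected payoff from Fight is 14r + 13(1−r); from Accommodate it is 15r + 10(1−r).
Setting these equal: r + 13 = 5r + 10, so r = 3/4.
Therefore Row plays Stay out with probability 1 − 3/4 = 1/4.

1/4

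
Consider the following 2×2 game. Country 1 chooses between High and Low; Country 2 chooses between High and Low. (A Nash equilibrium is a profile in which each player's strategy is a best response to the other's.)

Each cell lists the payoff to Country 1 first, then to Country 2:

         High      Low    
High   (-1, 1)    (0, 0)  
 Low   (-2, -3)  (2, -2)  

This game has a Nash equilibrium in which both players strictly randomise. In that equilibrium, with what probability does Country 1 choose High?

Let x be the probability that Country 1 plays High. In a completely mixed equilibrium, Country 2 must be indifferent between High and Low.
Country 2's expected payoff from High is x − 3(1−x); from Low it is −2(1−x).
Setting these equal: 4x − 3 = 2x − 2, so x = 1/2.

1/2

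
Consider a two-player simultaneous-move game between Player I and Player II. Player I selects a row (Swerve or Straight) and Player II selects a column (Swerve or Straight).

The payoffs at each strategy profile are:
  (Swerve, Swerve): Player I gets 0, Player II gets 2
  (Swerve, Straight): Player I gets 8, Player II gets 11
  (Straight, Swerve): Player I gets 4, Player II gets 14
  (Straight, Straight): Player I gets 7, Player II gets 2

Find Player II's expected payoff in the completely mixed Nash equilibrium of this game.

50/7

First find p, the probability Player I plays Swerve, from Player II's indifference between Swerve and Straight: 2p + 14(1−p) = 11p + 2(1−p), giving p = 4/7.
Since Player II is indifferent in equilibrium, Player II's expected payoff equals the payoff from either column against (4/7, 3/7). Using Swerve: 2(4/7) + 14(3/7) = 50/7.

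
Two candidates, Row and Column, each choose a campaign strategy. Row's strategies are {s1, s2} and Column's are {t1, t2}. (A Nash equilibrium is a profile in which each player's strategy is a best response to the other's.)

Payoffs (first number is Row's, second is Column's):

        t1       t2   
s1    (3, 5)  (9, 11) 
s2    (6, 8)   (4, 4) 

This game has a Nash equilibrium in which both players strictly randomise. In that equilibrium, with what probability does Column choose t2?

Let y be the probability that Column plays t1. In a completely mixed equilibrium, Row must be indifferent between s1 and s2.
Row's expected payoff from s1 is 3y + 9(1−y); from s2 it is 6y + 4(1−y).
Setting these equal: −6y + 9 = 2y + 4, so y = 5/8.
Therefore Column plays t2 with probability 1 − 5/8 = 3/8.

3/8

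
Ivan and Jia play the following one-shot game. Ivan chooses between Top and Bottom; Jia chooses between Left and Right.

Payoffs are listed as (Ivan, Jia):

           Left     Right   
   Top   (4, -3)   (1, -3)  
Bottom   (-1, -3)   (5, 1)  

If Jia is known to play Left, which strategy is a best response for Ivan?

Top

Against Left, Ivan earns 4 from Top and -1 from Bottom.
So Top is the best response.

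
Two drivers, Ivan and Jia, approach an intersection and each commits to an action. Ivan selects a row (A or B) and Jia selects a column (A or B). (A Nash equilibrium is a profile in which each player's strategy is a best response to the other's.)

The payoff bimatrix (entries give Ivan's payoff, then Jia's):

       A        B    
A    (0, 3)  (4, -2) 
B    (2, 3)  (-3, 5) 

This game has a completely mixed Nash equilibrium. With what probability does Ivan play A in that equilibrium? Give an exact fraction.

Let x be the probability that Ivan plays A. In a completely mixed equilibrium, Jia must be indifferent between A and B.
Jia's expected payoff from A is 3x + 3(1−x); from B it is −2x + 5(1−x).
Setting these equal: 3 = −7x + 5, so x = 2/7.

2/7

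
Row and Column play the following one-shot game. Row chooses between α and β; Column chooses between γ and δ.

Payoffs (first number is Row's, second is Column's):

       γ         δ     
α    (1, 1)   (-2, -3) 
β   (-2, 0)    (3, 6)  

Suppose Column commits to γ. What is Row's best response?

Against γ, Row earns 1 from α and -2 from β.
So α is the best response.

α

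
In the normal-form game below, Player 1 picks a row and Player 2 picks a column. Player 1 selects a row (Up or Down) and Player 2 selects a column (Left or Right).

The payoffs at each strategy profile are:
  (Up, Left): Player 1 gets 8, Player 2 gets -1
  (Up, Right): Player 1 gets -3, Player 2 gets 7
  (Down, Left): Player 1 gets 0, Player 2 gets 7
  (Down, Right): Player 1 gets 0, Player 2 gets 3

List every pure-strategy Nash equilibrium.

(Up, Left): Player 2 prefers Right (7 > -1) — not an equilibrium.
(Up, Right): Player 1 prefers Down (0 > -3) — not an equilibrium.
(Down, Left): Player 1 prefers Up (8 > 0) — not an equilibrium.
(Down, Right): Player 2 prefers Left (7 > 3) — not an equilibrium.

none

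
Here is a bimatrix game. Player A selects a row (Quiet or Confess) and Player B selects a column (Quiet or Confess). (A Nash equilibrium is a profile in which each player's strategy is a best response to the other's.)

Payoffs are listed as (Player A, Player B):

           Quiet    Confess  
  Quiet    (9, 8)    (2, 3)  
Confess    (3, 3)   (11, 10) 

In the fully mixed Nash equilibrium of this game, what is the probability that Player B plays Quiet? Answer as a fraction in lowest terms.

3/5

Let y be the probability that Player B plays Quiet. In a completely mixed equilibrium, Player A must be indifferent between Quiet and Confess.
Player A's expected payoff from Quiet is 9y + 2(1−y); from Confess it is 3y + 11(1−y).
Setting these equal: 7y + 2 = −8y + 11, so y = 3/5.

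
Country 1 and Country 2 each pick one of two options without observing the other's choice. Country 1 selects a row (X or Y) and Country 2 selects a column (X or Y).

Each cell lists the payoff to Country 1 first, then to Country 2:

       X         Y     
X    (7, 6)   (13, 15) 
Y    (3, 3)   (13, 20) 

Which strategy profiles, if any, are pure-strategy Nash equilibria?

(X, X): Country 2 prefers Y (15 > 6) — not an equilibrium.
(X, Y): Country 1 gets 13 ≥ 13 from Y, and Country 2 gets 15 ≥ 6 from X — Nash equilibrium.
(Y, X): Country 1 prefers X (7 > 3); Country 2 prefers Y (20 > 3) — not an equilibrium.
(Y, Y): Country 1 gets 13 ≥ 13 from X, and Country 2 gets 20 ≥ 3 from X — Nash equilibrium.

(X, Y) and (Y, Y)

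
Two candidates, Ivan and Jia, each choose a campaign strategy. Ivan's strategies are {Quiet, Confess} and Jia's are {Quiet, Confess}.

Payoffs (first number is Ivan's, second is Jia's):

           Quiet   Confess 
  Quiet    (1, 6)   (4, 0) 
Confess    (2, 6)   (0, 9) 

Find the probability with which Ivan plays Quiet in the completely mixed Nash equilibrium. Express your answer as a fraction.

1/3

Let p be the probability that Ivan plays Quiet. In a completely mixed equilibrium, Jia must be indifferent between Quiet and Confess.
Jia's expected payoff from Quiet is 6p + 6(1−p); from Confess it is 9(1−p).
Setting these equal: 6 = −9p + 9, so p = 1/3.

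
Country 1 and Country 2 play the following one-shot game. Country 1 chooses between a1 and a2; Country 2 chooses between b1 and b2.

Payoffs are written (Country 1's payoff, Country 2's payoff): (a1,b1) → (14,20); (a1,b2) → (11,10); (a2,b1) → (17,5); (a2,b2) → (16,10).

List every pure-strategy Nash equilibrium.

(a2, b2)

(a1, b1): Country 1 prefers a2 (17 > 14) — not an equilibrium.
(a1, b2): Country 1 prefers a2 (16 > 11); Country 2 prefers b1 (20 > 10) — not an equilibrium.
(a2, b1): Country 2 prefers b2 (10 > 5) — not an equilibrium.
(a2, b2): Country 1 gets 16 ≥ 11 from a1, and Country 2 gets 10 ≥ 5 from b1 — Nash equilibrium.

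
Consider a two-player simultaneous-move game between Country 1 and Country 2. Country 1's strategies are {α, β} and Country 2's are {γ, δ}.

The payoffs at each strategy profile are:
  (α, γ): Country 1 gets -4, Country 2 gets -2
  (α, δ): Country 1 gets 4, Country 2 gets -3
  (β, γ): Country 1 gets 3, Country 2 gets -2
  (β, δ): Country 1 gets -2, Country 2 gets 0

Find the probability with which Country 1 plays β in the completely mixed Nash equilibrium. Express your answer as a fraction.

Let r be the probability that Country 1 plays α. In a completely mixed equilibrium, Country 2 must be indifferent between γ and δ.
Country 2's expected payoff from γ is −2r − 2(1−r); from δ it is −3r.
Setting these equal: -2 = −3r, so r = 2/3.
Therefore Country 1 plays β with probability 1 − 2/3 = 1/3.

1/3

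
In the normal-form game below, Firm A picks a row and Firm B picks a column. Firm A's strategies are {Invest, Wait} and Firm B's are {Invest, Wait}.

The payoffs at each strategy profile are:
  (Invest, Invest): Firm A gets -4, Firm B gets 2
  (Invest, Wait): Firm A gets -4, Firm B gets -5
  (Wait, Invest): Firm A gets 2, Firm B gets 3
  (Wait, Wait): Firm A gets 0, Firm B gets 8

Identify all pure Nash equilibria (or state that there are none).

(Invest, Invest): Firm A prefers Wait (2 > -4) — not an equilibrium.
(Invest, Wait): Firm A prefers Wait (0 > -4); Firm B prefers Invest (2 > -5) — not an equilibrium.
(Wait, Invest): Firm B prefers Wait (8 > 3) — not an equilibrium.
(Wait, Wait): Firm A gets 0 ≥ -4 from Invest, and Firm B gets 8 ≥ 3 from Invest — Nash equilibrium.

(Wait, Wait)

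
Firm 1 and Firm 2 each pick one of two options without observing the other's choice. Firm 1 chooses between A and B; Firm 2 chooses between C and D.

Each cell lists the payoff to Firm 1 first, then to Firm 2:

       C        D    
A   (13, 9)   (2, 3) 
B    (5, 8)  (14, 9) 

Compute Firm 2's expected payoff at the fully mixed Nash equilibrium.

First find x, the probability Firm 1 plays A, from Firm 2's indifference between C and D: 9x + 8(1−x) = 3x + 9(1−x), giving x = 1/7.
Since Firm 2 is indifferent in equilibrium, Firm 2's expected payoff equals the payoff from either column against (1/7, 6/7). Using C: 9(1/7) + 8(6/7) = 57/7.

57/7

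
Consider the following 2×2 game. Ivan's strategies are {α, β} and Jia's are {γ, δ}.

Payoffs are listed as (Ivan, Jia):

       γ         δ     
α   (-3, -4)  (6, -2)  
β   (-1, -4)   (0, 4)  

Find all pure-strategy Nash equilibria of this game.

(α, γ): Ivan prefers β (-1 > -3); Jia prefers δ (-2 > -4) — not an equilibrium.
(α, δ): Ivan gets 6 ≥ 0 from β, and Jia gets -2 ≥ -4 from γ — Nash equilibrium.
(β, γ): Jia prefers δ (4 > -4) — not an equilibrium.
(β, δ): Ivan prefers α (6 > 0) — not an equilibrium.

(α, δ)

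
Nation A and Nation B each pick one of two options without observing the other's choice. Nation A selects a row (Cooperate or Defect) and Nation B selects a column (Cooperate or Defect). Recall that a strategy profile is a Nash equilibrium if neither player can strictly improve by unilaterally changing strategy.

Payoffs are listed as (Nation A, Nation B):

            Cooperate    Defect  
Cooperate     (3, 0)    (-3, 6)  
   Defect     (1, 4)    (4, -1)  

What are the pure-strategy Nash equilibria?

none

(Cooperate, Cooperate): Nation B prefers Defect (6 > 0) — not an equilibrium.
(Cooperate, Defect): Nation A prefers Defect (4 > -3) — not an equilibrium.
(Defect, Cooperate): Nation A prefers Cooperate (3 > 1) — not an equilibrium.
(Defect, Defect): Nation B prefers Cooperate (4 > -1) — not an equilibrium.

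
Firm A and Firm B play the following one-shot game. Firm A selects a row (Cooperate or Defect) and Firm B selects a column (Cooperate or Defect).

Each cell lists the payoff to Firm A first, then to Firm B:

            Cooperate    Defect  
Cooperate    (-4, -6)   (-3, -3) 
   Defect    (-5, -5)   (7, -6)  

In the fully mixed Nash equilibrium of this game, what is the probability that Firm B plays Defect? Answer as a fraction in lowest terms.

Let y be the probability that Firm B plays Cooperate. In a completely mixed equilibrium, Firm A must be indifferent between Cooperate and Defect.
Firm A's expected payoff from Cooperate is −4y − 3(1−y); from Defect it is −5y + 7(1−y).
Setting these equal: −y − 3 = −12y + 7, so y = 10/11.
Therefore Firm B plays Defect with probability 1 − 10/11 = 1/11.

1/11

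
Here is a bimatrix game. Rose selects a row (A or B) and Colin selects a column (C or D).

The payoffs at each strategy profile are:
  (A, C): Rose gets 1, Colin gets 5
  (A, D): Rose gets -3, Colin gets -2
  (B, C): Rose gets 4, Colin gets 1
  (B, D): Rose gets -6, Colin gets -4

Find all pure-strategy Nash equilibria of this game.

(A, C): Rose prefers B (4 > 1) — not an equilibrium.
(A, D): Colin prefers C (5 > -2) — not an equilibrium.
(B, C): Rose gets 4 ≥ 1 from A, and Colin gets 1 ≥ -4 from D — Nash equilibrium.
(B, D): Rose prefers A (-3 > -6); Colin prefers C (1 > -4) — not an equilibrium.

(B, C)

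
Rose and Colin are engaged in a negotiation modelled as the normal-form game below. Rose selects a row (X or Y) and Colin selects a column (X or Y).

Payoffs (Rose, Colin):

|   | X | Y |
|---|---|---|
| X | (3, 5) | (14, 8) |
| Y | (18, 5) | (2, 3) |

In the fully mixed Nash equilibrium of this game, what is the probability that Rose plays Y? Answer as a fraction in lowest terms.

3/5

Let r be the probability that Rose plays X. In a completely mixed equilibrium, Colin must be indifferent between X and Y.
Colin's expected payoff from X is 5r + 5(1−r); from Y it is 8r + 3(1−r).
Setting these equal: 5 = 5r + 3, so r = 2/5.
Therefore Rose plays Y with probability 1 − 2/5 = 3/5.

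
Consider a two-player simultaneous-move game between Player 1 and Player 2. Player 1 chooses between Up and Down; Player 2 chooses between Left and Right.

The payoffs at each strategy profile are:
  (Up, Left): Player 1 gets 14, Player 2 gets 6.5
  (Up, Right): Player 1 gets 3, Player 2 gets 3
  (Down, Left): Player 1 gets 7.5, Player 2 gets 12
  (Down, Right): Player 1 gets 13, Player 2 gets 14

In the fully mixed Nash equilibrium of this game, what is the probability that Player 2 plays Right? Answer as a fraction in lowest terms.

13/33

Let q be the probability that Player 2 plays Left. In a completely mixed equilibrium, Player 1 must be indifferent between Up and Down.
Player 1's expected payoff from Up is 14q + 3(1−q); from Down it is 7.5q + 13(1−q).
Setting these equal: 11q + 3 = −5.5q + 13, so q = 20/33.
Therefore Player 2 plays Right with probability 1 − 20/33 = 13/33.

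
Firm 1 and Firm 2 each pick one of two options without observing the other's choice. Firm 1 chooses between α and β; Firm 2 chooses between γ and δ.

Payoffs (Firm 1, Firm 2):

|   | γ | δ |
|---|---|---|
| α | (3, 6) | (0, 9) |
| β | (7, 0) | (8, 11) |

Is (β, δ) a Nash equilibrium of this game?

At (β, δ), Firm 1 earns 8; switching to α would give 0, so Firm 1 has no profitable deviation.
Firm 2 earns 11; switching to γ would give 0, so Firm 2 has no profitable deviation.
Neither player can gain by a unilateral deviation, so this profile is a Nash equilibrium.

Yes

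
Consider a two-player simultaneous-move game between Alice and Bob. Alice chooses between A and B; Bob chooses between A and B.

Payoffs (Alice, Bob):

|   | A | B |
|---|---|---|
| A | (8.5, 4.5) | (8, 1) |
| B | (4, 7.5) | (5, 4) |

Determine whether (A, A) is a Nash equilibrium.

At (A, A), Alice earns 8.5; switching to B would give 4, so Alice has no profitable deviation.
Bob earns 4.5; switching to B would give 1, so Bob has no profitable deviation.
Neither player can gain by a unilateral deviation, so this profile is a Nash equilibrium.

Yes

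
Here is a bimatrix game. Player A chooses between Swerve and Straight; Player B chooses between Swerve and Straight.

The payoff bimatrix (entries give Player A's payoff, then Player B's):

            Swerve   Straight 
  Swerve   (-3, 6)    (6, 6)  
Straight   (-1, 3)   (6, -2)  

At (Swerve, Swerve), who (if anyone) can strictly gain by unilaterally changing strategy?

Player A at (Swerve, Swerve) earns -3; deviating to Straight yields -1 — a strict improvement.
Player B earns 6; deviating to Straight yields 6 — not better.
Only Player A has a strictly profitable deviation.

Player A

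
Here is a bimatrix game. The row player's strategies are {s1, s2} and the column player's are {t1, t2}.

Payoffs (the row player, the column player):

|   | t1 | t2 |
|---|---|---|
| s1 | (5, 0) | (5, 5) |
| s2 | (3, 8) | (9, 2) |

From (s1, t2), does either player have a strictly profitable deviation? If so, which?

The row player at (s1, t2) earns 5; deviating to s2 yields 9 — a strict improvement.
The column player earns 5; deviating to t1 yields 0 — not better.
Only the row player has a strictly profitable deviation.

The row player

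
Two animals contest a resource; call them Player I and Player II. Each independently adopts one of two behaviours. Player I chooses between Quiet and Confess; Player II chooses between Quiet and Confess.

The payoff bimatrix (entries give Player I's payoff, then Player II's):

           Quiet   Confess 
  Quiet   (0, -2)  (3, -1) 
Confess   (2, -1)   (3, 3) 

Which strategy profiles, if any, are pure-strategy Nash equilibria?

(Quiet, Confess) and (Confess, Confess)

(Quiet, Quiet): Player I prefers Confess (2 > 0); Player II prefers Confess (-1 > -2) — not an equilibrium.
(Quiet, Confess): Player I gets 3 ≥ 3 from Confess, and Player II gets -1 ≥ -2 from Quiet — Nash equilibrium.
(Confess, Quiet): Player II prefers Confess (3 > -1) — not an equilibrium.
(Confess, Confess): Player I gets 3 ≥ 3 from Quiet, and Player II gets 3 ≥ -1 from Quiet — Nash equilibrium.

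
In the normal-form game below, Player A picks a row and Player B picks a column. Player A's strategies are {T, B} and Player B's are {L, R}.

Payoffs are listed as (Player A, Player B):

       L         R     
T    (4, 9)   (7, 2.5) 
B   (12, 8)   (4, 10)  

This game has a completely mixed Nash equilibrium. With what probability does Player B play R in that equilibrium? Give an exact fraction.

8/11

Let y be the probability that Player B plays L. In a completely mixed equilibrium, Player A must be indifferent between T and B.
Player A's expected payoff from T is 4y + 7(1−y); from B it is 12y + 4(1−y).
Setting these equal: −3y + 7 = 8y + 4, so y = 3/11.
Therefore Player B plays R with probability 1 − 3/11 = 8/11.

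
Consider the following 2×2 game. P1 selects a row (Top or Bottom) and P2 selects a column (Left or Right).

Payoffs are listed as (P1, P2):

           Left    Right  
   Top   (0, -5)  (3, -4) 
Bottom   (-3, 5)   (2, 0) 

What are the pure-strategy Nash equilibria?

(Top, Left): P2 prefers Right (-4 > -5) — not an equilibrium.
(Top, Right): P1 gets 3 ≥ 2 from Bottom, and P2 gets -4 ≥ -5 from Left — Nash equilibrium.
(Bottom, Left): P1 prefers Top (0 > -3) — not an equilibrium.
(Bottom, Right): P1 prefers Top (3 > 2); P2 prefers Left (5 > 0) — not an equilibrium.

(Top, Right)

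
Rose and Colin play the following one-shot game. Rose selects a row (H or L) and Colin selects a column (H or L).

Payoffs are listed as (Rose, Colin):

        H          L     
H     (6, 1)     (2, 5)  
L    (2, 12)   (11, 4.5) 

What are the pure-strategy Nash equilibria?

(H, H): Colin prefers L (5 > 1) — not an equilibrium.
(H, L): Rose prefers L (11 > 2) — not an equilibrium.
(L, H): Rose prefers H (6 > 2) — not an equilibrium.
(L, L): Colin prefers H (12 > 4.5) — not an equilibrium.

none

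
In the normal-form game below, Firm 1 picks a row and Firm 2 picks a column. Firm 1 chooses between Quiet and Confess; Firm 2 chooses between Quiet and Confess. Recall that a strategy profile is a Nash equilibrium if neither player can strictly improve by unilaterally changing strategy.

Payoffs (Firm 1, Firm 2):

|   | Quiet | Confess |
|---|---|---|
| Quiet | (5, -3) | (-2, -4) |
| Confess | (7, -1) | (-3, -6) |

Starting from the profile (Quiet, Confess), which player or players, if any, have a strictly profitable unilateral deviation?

Firm 2

Firm 1 at (Quiet, Confess) earns -2; deviating to Confess yields -3 — not better.
Firm 2 earns -4; deviating to Quiet yields -3 — a strict improvement.
Only Firm 2 has a strictly profitable deviation.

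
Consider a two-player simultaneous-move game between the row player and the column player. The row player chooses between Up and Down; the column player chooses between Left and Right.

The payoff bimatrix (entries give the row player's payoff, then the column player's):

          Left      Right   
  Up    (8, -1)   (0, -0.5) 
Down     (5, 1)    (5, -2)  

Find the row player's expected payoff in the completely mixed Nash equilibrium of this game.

5

First find y, the probability the column player plays Left, from the row player's indifference between Up and Down: 8y = 5y + 5(1−y), giving y = 5/8.
Since the row player is indifferent in equilibrium, the row player's expected payoff equals the payoff from either row against (5/8, 3/8). Using Up: 8(5/8) = 5.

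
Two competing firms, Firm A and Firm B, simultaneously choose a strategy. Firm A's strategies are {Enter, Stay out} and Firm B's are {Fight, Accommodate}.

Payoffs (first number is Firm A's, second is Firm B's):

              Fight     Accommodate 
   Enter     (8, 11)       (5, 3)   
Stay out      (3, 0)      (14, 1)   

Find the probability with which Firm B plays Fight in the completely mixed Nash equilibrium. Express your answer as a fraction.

Let c be the probability that Firm B plays Fight. In a completely mixed equilibrium, Firm A must be indifferent between Enter and Stay out.
Firm A's expected payoff from Enter is 8c + 5(1−c); from Stay out it is 3c + 14(1−c).
Setting these equal: 3c + 5 = −11c + 14, so c = 9/14.

9/14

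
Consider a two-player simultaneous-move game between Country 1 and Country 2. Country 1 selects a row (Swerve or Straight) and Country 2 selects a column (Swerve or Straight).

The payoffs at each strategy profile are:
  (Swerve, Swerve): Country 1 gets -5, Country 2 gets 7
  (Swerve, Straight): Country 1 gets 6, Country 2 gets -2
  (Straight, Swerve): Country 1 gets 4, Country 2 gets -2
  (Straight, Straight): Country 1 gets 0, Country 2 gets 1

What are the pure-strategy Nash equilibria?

(Swerve, Swerve): Country 1 prefers Straight (4 > -5) — not an equilibrium.
(Swerve, Straight): Country 2 prefers Swerve (7 > -2) — not an equilibrium.
(Straight, Swerve): Country 2 prefers Straight (1 > -2) — not an equilibrium.
(Straight, Straight): Country 1 prefers Swerve (6 > 0) — not an equilibrium.

none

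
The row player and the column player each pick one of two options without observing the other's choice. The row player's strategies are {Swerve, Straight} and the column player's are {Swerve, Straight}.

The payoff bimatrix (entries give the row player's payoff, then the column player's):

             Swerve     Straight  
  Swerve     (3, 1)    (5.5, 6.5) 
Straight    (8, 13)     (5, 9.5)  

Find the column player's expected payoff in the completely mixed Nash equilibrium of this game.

First find p, the probability the row player plays Swerve, from the column player's indifference between Swerve and Straight: p + 13(1−p) = 6.5p + 9.5(1−p), giving p = 7/18.
Since the column player is indifferent in equilibrium, the column player's expected payoff equals the payoff from either column against (7/18, 11/18). Using Swerve: (7/18) + 13(11/18) = 25/3.

25/3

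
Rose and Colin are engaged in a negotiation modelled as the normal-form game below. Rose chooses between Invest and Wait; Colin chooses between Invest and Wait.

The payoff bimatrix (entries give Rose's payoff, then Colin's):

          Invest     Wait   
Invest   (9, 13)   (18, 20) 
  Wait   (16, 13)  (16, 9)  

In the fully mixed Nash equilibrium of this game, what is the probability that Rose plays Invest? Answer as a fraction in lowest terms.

Let r be the probability that Rose plays Invest. In a completely mixed equilibrium, Colin must be indifferent between Invest and Wait.
Colin's expected payoff from Invest is 13r + 13(1−r); from Wait it is 20r + 9(1−r).
Setting these equal: 13 = 11r + 9, so r = 4/11.

4/11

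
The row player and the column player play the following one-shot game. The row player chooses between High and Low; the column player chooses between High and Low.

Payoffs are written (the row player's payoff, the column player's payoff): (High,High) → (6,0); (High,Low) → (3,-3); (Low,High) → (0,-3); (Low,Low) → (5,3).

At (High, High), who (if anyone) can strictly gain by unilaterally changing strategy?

Neither

The row player at (High, High) earns 6; deviating to Low yields 0 — not better.
The column player earns 0; deviating to Low yields -3 — not better.
Neither player can strictly improve; the profile is a Nash equilibrium.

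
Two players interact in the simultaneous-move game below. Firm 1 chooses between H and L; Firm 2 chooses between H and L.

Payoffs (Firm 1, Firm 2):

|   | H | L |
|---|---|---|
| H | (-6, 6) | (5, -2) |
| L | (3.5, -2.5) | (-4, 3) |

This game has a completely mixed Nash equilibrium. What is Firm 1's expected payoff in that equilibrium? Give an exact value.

-13/37

First find q, the probability Firm 2 plays H, from Firm 1's indifference between H and L: −6q + 5(1−q) = 3.5q − 4(1−q), giving q = 18/37.
Since Firm 1 is indifferent in equilibrium, Firm 1's expected payoff equals the payoff from either row against (18/37, 19/37). Using H: −6(18/37) + 5(19/37) = -13/37.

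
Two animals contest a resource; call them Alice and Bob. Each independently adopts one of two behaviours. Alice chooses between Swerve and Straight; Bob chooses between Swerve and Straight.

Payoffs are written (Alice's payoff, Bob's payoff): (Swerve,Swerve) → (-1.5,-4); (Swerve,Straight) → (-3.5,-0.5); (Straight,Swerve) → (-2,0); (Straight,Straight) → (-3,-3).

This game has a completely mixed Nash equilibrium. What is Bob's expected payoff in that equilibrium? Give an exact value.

First find x, the probability Alice plays Swerve, from Bob's indifference between Swerve and Straight: −4x = −0.5x − 3(1−x), giving x = 6/13.
Since Bob is indifferent in equilibrium, Bob's expected payoff equals the payoff from either column against (6/13, 7/13). Using Swerve: −4(6/13) = -24/13.

-24/13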